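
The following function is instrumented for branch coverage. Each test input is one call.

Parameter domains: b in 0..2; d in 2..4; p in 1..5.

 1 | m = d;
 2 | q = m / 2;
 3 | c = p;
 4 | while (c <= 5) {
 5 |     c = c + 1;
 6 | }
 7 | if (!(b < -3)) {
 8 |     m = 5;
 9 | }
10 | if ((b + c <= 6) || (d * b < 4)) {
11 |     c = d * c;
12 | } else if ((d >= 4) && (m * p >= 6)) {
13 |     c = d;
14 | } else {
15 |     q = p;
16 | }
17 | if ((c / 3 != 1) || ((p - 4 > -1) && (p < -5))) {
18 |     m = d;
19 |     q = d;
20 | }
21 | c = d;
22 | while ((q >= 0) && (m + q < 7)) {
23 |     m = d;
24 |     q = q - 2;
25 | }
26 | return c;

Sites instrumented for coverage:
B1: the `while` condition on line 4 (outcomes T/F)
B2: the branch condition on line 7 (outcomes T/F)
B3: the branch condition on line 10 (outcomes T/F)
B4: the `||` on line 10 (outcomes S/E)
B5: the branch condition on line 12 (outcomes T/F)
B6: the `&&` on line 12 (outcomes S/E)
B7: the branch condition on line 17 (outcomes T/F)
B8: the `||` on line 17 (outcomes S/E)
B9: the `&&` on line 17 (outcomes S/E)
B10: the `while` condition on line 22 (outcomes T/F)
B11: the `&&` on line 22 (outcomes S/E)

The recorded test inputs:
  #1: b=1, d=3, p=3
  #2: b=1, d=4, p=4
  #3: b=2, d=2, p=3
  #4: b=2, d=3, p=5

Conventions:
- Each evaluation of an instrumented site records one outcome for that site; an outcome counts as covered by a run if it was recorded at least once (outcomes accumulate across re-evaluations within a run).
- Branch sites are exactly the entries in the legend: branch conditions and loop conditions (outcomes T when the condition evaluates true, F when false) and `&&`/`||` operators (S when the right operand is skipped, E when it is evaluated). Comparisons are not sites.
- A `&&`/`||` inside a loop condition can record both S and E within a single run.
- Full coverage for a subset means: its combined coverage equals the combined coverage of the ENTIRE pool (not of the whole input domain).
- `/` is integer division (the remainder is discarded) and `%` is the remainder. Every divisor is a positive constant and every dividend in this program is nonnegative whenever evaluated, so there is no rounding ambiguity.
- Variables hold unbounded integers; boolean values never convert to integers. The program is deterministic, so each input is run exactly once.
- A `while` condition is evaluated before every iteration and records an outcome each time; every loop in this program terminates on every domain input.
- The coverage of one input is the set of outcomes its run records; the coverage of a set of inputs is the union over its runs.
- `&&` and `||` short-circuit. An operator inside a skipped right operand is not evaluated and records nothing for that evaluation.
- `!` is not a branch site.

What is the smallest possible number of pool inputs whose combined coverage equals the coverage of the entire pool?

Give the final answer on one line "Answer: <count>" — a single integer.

#1 (b=1, d=3, p=3) -> B1->T, B1->T, B1->T, B1->F, B2->T, B4->E, B3->T, B8->S, B7->T, B11->E, B10->T, B11->E, B10->T, B11->S, ...; covered: B1=T, B1=F, B2=T, B3=T, B4=E, B7=T, B8=S, B10=T, B10=F, B11=S, B11=E
#2 (b=1, d=4, p=4) -> B1->T, B1->T, B1->F, B2->T, B4->E, B3->F, B6->E, B5->T, B8->E, B9->E, B7->F, B11->E, B10->F; covered: B1=T, B1=F, B2=T, B3=F, B4=E, B5=T, B6=E, B7=F, B8=E, B9=E, B10=F, B11=E
#3 (b=2, d=2, p=3) -> B1->T, B1->T, B1->T, B1->F, B2->T, B4->E, B3->F, B6->S, B5->F, B8->S, B7->T, B11->E, B10->T, B11->E, ...; covered: B1=T, B1=F, B2=T, B3=F, B4=E, B5=F, B6=S, B7=T, B8=S, B10=T, B10=F, B11=S, B11=E
#4 (b=2, d=3, p=5) -> B1->T, B1->F, B2->T, B4->E, B3->F, B6->S, B5->F, B8->S, B7->T, B11->E, B10->T, B11->E, B10->T, B11->S, ...; covered: B1=T, B1=F, B2=T, B3=F, B4=E, B5=F, B6=S, B7=T, B8=S, B10=T, B10=F, B11=S, B11=E
together the pool reaches 19 outcomes: B1=T, B1=F, B2=T, B3=T, B3=F, B4=E, B5=T, B5=F, B6=S, B6=E, B7=T, B7=F, B8=S, B8=E, B9=E, B10=T, B10=F, B11=S, B11=E
size 1 is not enough: best union over all size-1 subsets is 13/19
size 2 is not enough: best union over all size-2 subsets is 18/19
at size 3, {1, 2, 3} reaches all 19 outcomes; every lexicographically earlier size-3 subset fails

Answer: 3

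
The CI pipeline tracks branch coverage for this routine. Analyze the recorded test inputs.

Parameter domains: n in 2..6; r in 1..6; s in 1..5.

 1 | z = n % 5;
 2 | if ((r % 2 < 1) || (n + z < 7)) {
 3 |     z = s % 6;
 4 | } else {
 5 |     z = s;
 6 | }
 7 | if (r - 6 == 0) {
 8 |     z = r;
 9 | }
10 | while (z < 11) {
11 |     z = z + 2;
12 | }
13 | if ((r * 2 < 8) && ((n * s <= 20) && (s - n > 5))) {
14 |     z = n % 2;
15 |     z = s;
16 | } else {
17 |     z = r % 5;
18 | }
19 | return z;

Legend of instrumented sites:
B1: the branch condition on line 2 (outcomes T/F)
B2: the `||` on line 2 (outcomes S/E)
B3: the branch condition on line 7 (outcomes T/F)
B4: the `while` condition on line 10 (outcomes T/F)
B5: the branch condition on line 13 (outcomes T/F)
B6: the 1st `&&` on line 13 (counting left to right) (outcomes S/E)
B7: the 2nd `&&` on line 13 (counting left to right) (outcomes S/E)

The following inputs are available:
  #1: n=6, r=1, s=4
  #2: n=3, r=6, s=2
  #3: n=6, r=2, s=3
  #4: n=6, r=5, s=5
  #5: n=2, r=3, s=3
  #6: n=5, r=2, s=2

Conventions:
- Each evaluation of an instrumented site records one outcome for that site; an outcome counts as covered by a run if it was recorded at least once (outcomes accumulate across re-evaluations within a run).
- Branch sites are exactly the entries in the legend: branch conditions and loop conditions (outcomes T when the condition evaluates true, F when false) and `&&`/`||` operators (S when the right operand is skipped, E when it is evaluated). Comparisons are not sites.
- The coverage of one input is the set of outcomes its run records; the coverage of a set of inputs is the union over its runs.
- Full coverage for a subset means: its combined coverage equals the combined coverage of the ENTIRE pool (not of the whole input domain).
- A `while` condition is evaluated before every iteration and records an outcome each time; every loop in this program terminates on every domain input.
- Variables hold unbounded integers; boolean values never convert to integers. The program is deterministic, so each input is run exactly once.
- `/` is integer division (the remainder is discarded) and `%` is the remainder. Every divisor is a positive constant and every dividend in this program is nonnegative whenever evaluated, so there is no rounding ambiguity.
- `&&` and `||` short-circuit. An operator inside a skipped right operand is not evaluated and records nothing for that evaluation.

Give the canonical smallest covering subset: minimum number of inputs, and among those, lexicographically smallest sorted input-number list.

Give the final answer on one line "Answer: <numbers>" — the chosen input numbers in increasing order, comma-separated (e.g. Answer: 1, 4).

test 1 (n=6, r=1, s=4) fires B2->E, B1->F, B3->F, B4->T, B4->T, B4->T, B4->T, B4->F, B6->E, B7->S, B5->F; hits B1=F, B2=E, B3=F, B4=T, B4=F, B5=F, B6=E, B7=S
test 2 (n=3, r=6, s=2) fires B2->S, B1->T, B3->T, B4->T, B4->T, B4->T, B4->F, B6->S, B5->F; hits B1=T, B2=S, B3=T, B4=T, B4=F, B5=F, B6=S
test 3 (n=6, r=2, s=3) fires B2->S, B1->T, B3->F, B4->T, B4->T, B4->T, B4->T, B4->F, B6->E, B7->E, B5->F; hits B1=T, B2=S, B3=F, B4=T, B4=F, B5=F, B6=E, B7=E
test 4 (n=6, r=5, s=5) fires B2->E, B1->F, B3->F, B4->T, B4->T, B4->T, B4->F, B6->S, B5->F; hits B1=F, B2=E, B3=F, B4=T, B4=F, B5=F, B6=S
test 5 (n=2, r=3, s=3) fires B2->E, B1->T, B3->F, B4->T, B4->T, B4->T, B4->T, B4->F, B6->E, B7->E, B5->F; hits B1=T, B2=E, B3=F, B4=T, B4=F, B5=F, B6=E, B7=E
test 6 (n=5, r=2, s=2) fires B2->S, B1->T, B3->F, B4->T, B4->T, B4->T, B4->T, B4->T, B4->F, B6->E, B7->E, B5->F; hits B1=T, B2=S, B3=F, B4=T, B4=F, B5=F, B6=E, B7=E
union over all inputs: B1=T, B1=F, B2=S, B2=E, B3=T, B3=F, B4=T, B4=F, B5=F, B6=S, B6=E, B7=S, B7=E (13 outcomes)
no size-1 subset reaches all 13 outcomes (best union: 8/13)
no size-2 subset reaches all 13 outcomes (best union: 12/13)
inputs {1, 2, 3} (size 3) cover everything; no size-3 subset with a lexicographically smaller index list covers all 13

Answer: 1, 2, 3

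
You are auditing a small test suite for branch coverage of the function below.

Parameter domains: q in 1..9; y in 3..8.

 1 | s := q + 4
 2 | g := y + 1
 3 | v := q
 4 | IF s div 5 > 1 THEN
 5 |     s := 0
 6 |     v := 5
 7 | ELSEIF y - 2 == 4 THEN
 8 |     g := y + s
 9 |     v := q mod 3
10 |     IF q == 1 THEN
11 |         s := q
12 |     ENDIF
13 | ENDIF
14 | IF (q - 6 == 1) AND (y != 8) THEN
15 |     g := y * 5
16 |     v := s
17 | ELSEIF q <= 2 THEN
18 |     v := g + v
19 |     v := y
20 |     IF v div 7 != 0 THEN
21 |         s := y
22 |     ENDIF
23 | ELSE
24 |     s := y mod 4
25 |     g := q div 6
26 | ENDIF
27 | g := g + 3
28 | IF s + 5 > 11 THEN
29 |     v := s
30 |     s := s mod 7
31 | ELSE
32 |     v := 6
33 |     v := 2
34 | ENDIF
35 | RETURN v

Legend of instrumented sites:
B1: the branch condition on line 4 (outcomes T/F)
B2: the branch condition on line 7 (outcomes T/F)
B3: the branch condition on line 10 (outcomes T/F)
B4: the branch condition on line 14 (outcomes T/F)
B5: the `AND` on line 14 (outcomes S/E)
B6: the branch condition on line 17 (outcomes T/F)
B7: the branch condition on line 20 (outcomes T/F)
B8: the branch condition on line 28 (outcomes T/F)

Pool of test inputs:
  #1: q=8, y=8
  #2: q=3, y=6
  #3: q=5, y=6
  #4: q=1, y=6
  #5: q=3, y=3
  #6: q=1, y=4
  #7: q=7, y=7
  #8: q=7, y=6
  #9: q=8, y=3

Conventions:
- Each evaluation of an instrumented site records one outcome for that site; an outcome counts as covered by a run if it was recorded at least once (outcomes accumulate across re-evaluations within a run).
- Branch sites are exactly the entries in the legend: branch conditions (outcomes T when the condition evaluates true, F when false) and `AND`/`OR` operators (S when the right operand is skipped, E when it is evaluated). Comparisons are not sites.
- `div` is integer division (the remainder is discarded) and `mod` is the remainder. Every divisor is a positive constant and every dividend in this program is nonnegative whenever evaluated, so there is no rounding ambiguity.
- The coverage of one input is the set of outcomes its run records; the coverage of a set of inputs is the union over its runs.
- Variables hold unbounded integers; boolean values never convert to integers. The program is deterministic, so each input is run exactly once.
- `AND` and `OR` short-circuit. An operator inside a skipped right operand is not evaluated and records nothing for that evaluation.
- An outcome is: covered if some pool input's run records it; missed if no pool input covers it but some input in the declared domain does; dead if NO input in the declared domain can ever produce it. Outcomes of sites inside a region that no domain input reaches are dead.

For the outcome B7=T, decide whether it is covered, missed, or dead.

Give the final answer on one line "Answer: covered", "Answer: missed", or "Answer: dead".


no pool input records B7=T
but domain input (q=1, y=7) does record it -> reachable, so missed
Answer: missed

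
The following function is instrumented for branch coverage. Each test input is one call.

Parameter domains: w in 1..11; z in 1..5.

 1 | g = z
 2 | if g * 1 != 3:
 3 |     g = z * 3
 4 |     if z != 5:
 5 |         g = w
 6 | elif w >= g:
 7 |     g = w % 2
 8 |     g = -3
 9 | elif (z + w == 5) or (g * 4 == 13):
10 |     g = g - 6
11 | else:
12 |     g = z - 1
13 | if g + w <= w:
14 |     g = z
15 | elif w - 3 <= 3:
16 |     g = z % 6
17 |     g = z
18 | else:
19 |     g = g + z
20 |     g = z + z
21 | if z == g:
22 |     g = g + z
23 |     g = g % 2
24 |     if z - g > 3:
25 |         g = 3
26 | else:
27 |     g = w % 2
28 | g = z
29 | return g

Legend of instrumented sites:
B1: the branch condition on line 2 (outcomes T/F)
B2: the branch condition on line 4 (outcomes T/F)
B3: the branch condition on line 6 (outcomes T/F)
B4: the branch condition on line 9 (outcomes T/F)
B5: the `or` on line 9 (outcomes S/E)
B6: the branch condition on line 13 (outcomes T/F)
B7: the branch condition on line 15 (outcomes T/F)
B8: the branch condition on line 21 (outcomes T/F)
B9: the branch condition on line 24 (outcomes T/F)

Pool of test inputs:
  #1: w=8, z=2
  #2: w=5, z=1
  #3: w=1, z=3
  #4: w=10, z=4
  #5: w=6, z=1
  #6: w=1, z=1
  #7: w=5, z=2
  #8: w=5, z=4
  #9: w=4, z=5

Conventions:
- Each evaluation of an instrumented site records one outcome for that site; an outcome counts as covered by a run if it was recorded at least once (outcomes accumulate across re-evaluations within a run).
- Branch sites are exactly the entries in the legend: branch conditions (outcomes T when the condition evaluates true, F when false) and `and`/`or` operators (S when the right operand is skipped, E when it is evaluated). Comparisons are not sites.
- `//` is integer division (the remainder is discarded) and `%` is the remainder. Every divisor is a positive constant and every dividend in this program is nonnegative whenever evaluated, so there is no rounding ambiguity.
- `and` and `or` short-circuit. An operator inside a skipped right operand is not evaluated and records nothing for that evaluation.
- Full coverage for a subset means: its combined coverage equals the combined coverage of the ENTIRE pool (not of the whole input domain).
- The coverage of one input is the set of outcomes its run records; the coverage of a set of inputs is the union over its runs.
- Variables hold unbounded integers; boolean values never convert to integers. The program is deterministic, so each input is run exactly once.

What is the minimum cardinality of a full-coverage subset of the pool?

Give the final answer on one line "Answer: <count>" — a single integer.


input #1 (w=8, z=2): events B1->T, B2->T, B6->F, B7->F, B8->F; covers B1=T, B2=T, B6=F, B7=F, B8=F
input #2 (w=5, z=1): events B1->T, B2->T, B6->F, B7->T, B8->T, B9->F; covers B1=T, B2=T, B6=F, B7=T, B8=T, B9=F
input #3 (w=1, z=3): events B1->F, B3->F, B5->E, B4->F, B6->F, B7->T, B8->T, B9->F; covers B1=F, B3=F, B4=F, B5=E, B6=F, B7=T, B8=T, B9=F
input #4 (w=10, z=4): events B1->T, B2->T, B6->F, B7->F, B8->F; covers B1=T, B2=T, B6=F, B7=F, B8=F
input #5 (w=6, z=1): events B1->T, B2->T, B6->F, B7->T, B8->T, B9->F; covers B1=T, B2=T, B6=F, B7=T, B8=T, B9=F
input #6 (w=1, z=1): events B1->T, B2->T, B6->F, B7->T, B8->T, B9->F; covers B1=T, B2=T, B6=F, B7=T, B8=T, B9=F
input #7 (w=5, z=2): events B1->T, B2->T, B6->F, B7->T, B8->T, B9->F; covers B1=T, B2=T, B6=F, B7=T, B8=T, B9=F
input #8 (w=5, z=4): events B1->T, B2->T, B6->F, B7->T, B8->T, B9->T; covers B1=T, B2=T, B6=F, B7=T, B8=T, B9=T
input #9 (w=4, z=5): events B1->T, B2->F, B6->F, B7->T, B8->T, B9->T; covers B1=T, B2=F, B6=F, B7=T, B8=T, B9=T
pool-wide coverage (14 outcomes): B1=T, B1=F, B2=T, B2=F, B3=F, B4=F, B5=E, B6=F, B7=T, B7=F, B8=T, B8=F, B9=T, B9=F
checked all size-1 subsets: none covers 14 outcomes (max 8/14)
checked all size-2 subsets: none covers 14 outcomes (max 12/14)
inputs {1, 3, 9} (size 3) cover everything; no size-3 subset with a lexicographically smaller index list covers all 14
Answer: 3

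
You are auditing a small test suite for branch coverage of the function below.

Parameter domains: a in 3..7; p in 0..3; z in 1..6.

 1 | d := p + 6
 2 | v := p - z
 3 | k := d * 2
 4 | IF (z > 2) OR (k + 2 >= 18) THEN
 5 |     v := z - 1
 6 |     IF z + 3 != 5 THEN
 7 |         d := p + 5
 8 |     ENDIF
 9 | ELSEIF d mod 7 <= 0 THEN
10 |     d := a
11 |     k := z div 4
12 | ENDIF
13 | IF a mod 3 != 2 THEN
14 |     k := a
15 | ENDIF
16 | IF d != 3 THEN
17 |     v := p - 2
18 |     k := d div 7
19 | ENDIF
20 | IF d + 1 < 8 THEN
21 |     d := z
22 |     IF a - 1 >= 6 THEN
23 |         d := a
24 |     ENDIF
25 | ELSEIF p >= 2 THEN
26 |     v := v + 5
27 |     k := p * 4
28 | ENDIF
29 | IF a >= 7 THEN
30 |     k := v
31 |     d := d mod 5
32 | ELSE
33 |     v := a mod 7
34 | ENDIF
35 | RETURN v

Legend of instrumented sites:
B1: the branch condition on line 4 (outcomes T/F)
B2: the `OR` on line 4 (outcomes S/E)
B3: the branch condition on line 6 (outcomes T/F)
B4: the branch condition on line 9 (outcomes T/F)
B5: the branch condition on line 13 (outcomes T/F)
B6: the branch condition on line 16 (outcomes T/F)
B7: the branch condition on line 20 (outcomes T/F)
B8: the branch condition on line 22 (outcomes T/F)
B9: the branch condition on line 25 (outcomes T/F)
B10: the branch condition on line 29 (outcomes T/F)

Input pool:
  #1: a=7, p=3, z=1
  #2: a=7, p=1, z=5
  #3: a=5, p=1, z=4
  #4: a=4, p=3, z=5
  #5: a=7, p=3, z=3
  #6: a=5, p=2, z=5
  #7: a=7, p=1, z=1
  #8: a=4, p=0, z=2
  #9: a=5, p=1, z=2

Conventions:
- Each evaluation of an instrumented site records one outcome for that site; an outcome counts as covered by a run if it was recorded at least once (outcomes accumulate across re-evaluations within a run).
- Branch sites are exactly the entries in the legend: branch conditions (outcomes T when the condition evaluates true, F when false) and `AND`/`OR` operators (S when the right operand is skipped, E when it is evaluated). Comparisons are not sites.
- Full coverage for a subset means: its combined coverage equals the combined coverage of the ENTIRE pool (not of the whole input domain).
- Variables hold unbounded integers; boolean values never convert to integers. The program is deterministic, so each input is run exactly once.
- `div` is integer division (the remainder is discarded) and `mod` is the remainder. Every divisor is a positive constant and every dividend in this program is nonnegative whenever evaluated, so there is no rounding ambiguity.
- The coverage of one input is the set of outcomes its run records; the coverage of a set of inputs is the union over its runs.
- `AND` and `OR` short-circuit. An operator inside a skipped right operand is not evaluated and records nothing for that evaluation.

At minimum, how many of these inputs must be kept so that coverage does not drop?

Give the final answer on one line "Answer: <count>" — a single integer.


run #1 (a=7, p=3, z=1) runs B2->E, B1->T, B3->T, B5->T, B6->T, B7->F, B9->T, B10->T; records B1=T, B2=E, B3=T, B5=T, B6=T, B7=F, B9=T, B10=T
run #2 (a=7, p=1, z=5) runs B2->S, B1->T, B3->T, B5->T, B6->T, B7->T, B8->T, B10->T; records B1=T, B2=S, B3=T, B5=T, B6=T, B7=T, B8=T, B10=T
run #3 (a=5, p=1, z=4) runs B2->S, B1->T, B3->T, B5->F, B6->T, B7->T, B8->F, B10->F; records B1=T, B2=S, B3=T, B5=F, B6=T, B7=T, B8=F, B10=F
run #4 (a=4, p=3, z=5) runs B2->S, B1->T, B3->T, B5->T, B6->T, B7->F, B9->T, B10->F; records B1=T, B2=S, B3=T, B5=T, B6=T, B7=F, B9=T, B10=F
run #5 (a=7, p=3, z=3) runs B2->S, B1->T, B3->T, B5->T, B6->T, B7->F, B9->T, B10->T; records B1=T, B2=S, B3=T, B5=T, B6=T, B7=F, B9=T, B10=T
run #6 (a=5, p=2, z=5) runs B2->S, B1->T, B3->T, B5->F, B6->T, B7->F, B9->T, B10->F; records B1=T, B2=S, B3=T, B5=F, B6=T, B7=F, B9=T, B10=F
run #7 (a=7, p=1, z=1) runs B2->E, B1->F, B4->T, B5->T, B6->T, B7->F, B9->F, B10->T; records B1=F, B2=E, B4=T, B5=T, B6=T, B7=F, B9=F, B10=T
run #8 (a=4, p=0, z=2) runs B2->E, B1->F, B4->F, B5->T, B6->T, B7->T, B8->F, B10->F; records B1=F, B2=E, B4=F, B5=T, B6=T, B7=T, B8=F, B10=F
run #9 (a=5, p=1, z=2) runs B2->E, B1->F, B4->T, B5->F, B6->T, B7->T, B8->F, B10->F; records B1=F, B2=E, B4=T, B5=F, B6=T, B7=T, B8=F, B10=F
the full pool covers 18 outcomes: B1=T, B1=F, B2=S, B2=E, B3=T, B4=T, B4=F, B5=T, B5=F, B6=T, B7=T, B7=F, B8=T, B8=F, B9=T, B9=F, B10=T, B10=F
every size-1 subset falls short of the 18 outcomes (best: 8/18)
every size-2 subset falls short of the 18 outcomes (best: 15/18)
every size-3 subset falls short of the 18 outcomes (best: 17/18)
at size 4, {2, 6, 7, 8} reaches all 18 outcomes; every lexicographically earlier size-4 subset fails
Answer: 4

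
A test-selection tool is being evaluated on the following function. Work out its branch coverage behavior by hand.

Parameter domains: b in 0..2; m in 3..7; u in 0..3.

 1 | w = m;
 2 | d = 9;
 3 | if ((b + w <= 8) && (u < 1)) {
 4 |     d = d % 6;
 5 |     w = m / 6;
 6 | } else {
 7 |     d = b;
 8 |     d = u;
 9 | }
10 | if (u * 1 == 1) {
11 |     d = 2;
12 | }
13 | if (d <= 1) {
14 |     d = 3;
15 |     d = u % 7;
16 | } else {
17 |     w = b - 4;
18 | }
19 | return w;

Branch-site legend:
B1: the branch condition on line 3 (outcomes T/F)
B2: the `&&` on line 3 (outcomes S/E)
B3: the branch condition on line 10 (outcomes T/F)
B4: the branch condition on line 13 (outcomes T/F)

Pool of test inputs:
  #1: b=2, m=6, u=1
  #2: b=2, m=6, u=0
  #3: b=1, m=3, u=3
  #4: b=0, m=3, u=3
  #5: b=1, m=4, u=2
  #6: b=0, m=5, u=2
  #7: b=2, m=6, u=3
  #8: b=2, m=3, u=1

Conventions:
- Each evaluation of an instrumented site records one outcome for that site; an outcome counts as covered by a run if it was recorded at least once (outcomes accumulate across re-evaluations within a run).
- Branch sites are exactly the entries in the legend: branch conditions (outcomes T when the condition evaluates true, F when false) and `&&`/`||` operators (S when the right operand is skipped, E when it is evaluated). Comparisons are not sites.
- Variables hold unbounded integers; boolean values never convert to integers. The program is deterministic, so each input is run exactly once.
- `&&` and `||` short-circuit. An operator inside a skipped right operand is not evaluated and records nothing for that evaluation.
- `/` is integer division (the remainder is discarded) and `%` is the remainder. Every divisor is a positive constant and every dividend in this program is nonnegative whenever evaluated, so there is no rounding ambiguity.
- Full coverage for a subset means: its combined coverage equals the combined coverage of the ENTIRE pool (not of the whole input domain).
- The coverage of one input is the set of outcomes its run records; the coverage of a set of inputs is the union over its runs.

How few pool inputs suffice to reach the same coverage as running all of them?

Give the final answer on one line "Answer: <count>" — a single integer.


#1 (b=2, m=6, u=1) -> covered: B1=F, B2=E, B3=T, B4=F
#2 (b=2, m=6, u=0) -> covered: B1=T, B2=E, B3=F, B4=F
#3 (b=1, m=3, u=3) -> covered: B1=F, B2=E, B3=F, B4=F
#4 (b=0, m=3, u=3) -> covered: B1=F, B2=E, B3=F, B4=F
#5 (b=1, m=4, u=2) -> covered: B1=F, B2=E, B3=F, B4=F
#6 (b=0, m=5, u=2) -> covered: B1=F, B2=E, B3=F, B4=F
#7 (b=2, m=6, u=3) -> covered: B1=F, B2=E, B3=F, B4=F
#8 (b=2, m=3, u=1) -> covered: B1=F, B2=E, B3=T, B4=F
the full pool covers 6 outcomes: B1=T, B1=F, B2=E, B3=T, B3=F, B4=F
no size-1 subset reaches all 6 outcomes (best union: 4/6)
at size 2, {1, 2} reaches all 6 outcomes; every lexicographically earlier size-2 subset fails
Answer: 2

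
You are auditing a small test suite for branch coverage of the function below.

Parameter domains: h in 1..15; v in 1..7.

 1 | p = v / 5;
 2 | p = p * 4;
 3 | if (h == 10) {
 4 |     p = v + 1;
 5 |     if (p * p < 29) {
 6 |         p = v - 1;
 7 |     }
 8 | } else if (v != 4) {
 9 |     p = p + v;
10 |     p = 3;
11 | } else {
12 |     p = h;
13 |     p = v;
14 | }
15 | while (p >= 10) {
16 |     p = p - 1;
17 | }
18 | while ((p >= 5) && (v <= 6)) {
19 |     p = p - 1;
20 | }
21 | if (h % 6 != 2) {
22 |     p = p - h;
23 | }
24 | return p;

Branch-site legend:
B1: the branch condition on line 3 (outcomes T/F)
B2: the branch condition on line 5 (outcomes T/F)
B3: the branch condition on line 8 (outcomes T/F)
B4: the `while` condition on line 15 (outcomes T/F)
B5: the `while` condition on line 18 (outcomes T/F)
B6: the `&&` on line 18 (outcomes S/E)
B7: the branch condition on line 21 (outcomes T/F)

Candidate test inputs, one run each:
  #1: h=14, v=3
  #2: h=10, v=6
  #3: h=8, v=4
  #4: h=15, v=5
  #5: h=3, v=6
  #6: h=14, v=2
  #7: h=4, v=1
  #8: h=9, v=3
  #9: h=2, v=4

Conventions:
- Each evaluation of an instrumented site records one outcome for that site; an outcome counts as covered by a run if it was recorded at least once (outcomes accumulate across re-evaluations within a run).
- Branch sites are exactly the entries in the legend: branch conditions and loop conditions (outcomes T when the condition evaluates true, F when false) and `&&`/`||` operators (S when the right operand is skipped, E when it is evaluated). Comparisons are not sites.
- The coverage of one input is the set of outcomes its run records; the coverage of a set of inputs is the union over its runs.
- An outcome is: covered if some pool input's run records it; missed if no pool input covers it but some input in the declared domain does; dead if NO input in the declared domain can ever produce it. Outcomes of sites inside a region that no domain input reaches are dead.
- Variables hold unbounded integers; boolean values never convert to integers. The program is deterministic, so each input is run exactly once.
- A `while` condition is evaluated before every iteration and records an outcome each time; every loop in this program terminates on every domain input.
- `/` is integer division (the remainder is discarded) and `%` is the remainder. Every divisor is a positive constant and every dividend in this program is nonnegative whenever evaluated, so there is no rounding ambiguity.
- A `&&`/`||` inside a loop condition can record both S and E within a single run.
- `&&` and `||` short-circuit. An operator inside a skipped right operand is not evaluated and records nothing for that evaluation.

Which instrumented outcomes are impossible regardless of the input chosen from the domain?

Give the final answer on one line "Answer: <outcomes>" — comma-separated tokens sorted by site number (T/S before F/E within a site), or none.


checking every outcome against all 105 domain inputs:
  B4=T: zero occurrences over every domain input -> dead
  reachable outcomes have witnesses, e.g. B1=T (e.g. h=10, v=1), B1=F (e.g. h=1, v=1), B2=T (e.g. h=10, v=1), B2=F (e.g. h=10, v=5)
Answer: B4=T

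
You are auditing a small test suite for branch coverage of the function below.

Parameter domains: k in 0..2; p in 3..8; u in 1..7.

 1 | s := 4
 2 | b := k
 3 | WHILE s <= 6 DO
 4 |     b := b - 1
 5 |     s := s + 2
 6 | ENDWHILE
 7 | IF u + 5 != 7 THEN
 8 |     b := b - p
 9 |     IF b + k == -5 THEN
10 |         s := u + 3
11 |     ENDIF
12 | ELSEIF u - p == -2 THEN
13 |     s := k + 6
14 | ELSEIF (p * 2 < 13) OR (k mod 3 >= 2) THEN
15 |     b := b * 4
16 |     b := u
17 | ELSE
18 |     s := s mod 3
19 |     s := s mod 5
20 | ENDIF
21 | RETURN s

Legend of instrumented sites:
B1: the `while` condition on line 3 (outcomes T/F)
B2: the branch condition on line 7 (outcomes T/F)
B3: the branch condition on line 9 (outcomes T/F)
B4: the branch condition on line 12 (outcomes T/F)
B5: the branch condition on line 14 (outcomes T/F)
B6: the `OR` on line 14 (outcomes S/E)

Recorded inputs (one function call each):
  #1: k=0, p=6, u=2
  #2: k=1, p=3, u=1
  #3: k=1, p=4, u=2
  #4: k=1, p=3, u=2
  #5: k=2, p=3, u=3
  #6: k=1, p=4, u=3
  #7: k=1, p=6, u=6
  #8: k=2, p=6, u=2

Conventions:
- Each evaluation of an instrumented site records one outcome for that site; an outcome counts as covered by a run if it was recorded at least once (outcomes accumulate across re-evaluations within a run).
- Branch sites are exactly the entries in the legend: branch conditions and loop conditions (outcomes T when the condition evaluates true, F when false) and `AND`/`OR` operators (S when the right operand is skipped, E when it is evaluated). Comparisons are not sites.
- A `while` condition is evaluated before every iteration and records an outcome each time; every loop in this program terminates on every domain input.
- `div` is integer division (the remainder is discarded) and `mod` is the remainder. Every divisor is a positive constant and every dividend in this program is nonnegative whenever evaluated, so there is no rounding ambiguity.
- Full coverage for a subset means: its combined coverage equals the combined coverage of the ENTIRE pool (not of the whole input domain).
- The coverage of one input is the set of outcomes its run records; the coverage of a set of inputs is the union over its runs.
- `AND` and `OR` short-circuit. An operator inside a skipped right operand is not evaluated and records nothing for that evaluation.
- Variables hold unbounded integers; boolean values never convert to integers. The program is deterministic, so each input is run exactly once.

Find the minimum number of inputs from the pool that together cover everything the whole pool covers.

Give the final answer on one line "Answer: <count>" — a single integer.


input #1 (k=0, p=6, u=2): events B1->T, B1->T, B1->F, B2->F, B4->F, B6->S, B5->T; covers B1=T, B1=F, B2=F, B4=F, B5=T, B6=S
input #2 (k=1, p=3, u=1): events B1->T, B1->T, B1->F, B2->T, B3->F; covers B1=T, B1=F, B2=T, B3=F
input #3 (k=1, p=4, u=2): events B1->T, B1->T, B1->F, B2->F, B4->T; covers B1=T, B1=F, B2=F, B4=T
input #4 (k=1, p=3, u=2): events B1->T, B1->T, B1->F, B2->F, B4->F, B6->S, B5->T; covers B1=T, B1=F, B2=F, B4=F, B5=T, B6=S
input #5 (k=2, p=3, u=3): events B1->T, B1->T, B1->F, B2->T, B3->F; covers B1=T, B1=F, B2=T, B3=F
input #6 (k=1, p=4, u=3): events B1->T, B1->T, B1->F, B2->T, B3->F; covers B1=T, B1=F, B2=T, B3=F
input #7 (k=1, p=6, u=6): events B1->T, B1->T, B1->F, B2->T, B3->F; covers B1=T, B1=F, B2=T, B3=F
input #8 (k=2, p=6, u=2): events B1->T, B1->T, B1->F, B2->F, B4->F, B6->S, B5->T; covers B1=T, B1=F, B2=F, B4=F, B5=T, B6=S
union over all inputs: B1=T, B1=F, B2=T, B2=F, B3=F, B4=T, B4=F, B5=T, B6=S (9 outcomes)
no size-1 subset reaches all 9 outcomes (best union: 6/9)
no size-2 subset reaches all 9 outcomes (best union: 8/9)
size 3: inputs {1, 2, 3} cover all 9 outcomes, and no lexicographically smaller subset of this size does
Answer: 3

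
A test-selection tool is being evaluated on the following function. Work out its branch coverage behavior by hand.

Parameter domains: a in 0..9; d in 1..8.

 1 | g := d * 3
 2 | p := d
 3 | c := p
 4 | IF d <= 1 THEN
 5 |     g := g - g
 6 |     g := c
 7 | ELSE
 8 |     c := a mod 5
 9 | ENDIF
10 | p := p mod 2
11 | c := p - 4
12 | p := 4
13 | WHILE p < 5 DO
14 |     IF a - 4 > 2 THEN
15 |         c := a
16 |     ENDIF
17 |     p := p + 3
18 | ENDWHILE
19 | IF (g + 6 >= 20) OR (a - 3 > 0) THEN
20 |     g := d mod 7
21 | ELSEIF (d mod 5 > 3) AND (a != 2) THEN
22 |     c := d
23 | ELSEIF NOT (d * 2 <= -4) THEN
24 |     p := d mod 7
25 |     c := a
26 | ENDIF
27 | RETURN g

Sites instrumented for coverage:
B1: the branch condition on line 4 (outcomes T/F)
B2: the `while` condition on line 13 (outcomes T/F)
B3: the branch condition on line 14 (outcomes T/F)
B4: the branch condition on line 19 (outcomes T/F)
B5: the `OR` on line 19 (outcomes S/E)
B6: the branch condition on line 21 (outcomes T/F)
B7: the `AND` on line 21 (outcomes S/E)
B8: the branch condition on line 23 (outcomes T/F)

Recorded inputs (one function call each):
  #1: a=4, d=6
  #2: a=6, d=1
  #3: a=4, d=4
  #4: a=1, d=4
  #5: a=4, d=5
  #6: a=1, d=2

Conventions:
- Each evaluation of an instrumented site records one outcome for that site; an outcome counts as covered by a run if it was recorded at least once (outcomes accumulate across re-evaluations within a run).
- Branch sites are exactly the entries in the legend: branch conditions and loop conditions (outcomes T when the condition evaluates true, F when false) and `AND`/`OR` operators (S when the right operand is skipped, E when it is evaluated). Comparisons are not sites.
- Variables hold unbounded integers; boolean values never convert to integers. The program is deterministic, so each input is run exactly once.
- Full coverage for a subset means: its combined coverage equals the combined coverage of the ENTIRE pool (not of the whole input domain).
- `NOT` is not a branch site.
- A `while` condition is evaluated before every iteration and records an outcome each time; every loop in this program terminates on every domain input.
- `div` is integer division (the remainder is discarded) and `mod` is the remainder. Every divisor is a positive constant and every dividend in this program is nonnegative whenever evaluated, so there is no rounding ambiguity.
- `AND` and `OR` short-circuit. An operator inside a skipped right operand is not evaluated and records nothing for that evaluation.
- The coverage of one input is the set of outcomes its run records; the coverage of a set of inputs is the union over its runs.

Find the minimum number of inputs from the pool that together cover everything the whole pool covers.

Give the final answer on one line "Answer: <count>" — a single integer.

run #1 (a=4, d=6) runs B1->F, B2->T, B3->F, B2->F, B5->S, B4->T; records B1=F, B2=T, B2=F, B3=F, B4=T, B5=S
run #2 (a=6, d=1) runs B1->T, B2->T, B3->F, B2->F, B5->E, B4->T; records B1=T, B2=T, B2=F, B3=F, B4=T, B5=E
run #3 (a=4, d=4) runs B1->F, B2->T, B3->F, B2->F, B5->E, B4->T; records B1=F, B2=T, B2=F, B3=F, B4=T, B5=E
run #4 (a=1, d=4) runs B1->F, B2->T, B3->F, B2->F, B5->E, B4->F, B7->E, B6->T; records B1=F, B2=T, B2=F, B3=F, B4=F, B5=E, B6=T, B7=E
run #5 (a=4, d=5) runs B1->F, B2->T, B3->F, B2->F, B5->S, B4->T; records B1=F, B2=T, B2=F, B3=F, B4=T, B5=S
run #6 (a=1, d=2) runs B1->F, B2->T, B3->F, B2->F, B5->E, B4->F, B7->S, B6->F, B8->T; records B1=F, B2=T, B2=F, B3=F, B4=F, B5=E, B6=F, B7=S, B8=T
together the pool reaches 14 outcomes: B1=T, B1=F, B2=T, B2=F, B3=F, B4=T, B4=F, B5=S, B5=E, B6=T, B6=F, B7=S, B7=E, B8=T
no size-1 subset reaches all 14 outcomes (best union: 9/14)
no size-2 subset reaches all 14 outcomes (best union: 11/14)
no size-3 subset reaches all 14 outcomes (best union: 13/14)
inputs {1, 2, 4, 6} (size 4) cover everything; no size-4 subset with a lexicographically smaller index list covers all 14

Answer: 4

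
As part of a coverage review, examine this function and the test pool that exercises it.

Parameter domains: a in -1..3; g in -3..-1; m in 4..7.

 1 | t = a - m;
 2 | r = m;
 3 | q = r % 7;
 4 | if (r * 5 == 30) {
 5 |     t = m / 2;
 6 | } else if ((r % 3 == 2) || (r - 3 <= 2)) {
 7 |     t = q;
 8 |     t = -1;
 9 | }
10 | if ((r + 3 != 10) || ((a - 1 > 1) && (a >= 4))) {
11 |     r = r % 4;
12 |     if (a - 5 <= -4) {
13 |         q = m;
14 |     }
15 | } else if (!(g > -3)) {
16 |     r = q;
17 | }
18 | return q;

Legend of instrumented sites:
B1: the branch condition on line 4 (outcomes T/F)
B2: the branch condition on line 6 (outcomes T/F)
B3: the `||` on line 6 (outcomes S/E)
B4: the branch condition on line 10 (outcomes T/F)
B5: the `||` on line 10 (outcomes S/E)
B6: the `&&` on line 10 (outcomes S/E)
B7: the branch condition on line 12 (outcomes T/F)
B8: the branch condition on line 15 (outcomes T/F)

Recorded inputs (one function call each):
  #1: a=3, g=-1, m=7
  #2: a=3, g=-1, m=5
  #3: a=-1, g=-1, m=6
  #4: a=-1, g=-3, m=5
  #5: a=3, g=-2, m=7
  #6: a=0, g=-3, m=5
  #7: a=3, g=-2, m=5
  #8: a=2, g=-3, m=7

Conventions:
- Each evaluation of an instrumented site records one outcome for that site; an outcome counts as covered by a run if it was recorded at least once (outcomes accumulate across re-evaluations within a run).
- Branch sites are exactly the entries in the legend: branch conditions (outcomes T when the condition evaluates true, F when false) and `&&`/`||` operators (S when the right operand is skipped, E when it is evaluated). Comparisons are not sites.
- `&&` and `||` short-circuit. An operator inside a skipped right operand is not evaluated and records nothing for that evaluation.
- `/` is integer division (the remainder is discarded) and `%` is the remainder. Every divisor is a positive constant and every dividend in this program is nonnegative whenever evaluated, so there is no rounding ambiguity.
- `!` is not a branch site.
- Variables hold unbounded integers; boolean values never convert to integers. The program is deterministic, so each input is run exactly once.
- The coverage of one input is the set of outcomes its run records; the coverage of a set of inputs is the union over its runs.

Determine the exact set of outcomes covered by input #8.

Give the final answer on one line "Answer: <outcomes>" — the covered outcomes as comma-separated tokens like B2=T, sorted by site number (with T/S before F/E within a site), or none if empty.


Event log for input #8 (a=2, g=-3, m=7):
  B1->F, B3->E, B2->F, B5->E, B6->S, B4->F, B8->T
deduplicating events, the covered set is: B1=F, B2=F, B3=E, B4=F, B5=E, B6=S, B8=T
Answer: B1=F, B2=F, B3=E, B4=F, B5=E, B6=S, B8=T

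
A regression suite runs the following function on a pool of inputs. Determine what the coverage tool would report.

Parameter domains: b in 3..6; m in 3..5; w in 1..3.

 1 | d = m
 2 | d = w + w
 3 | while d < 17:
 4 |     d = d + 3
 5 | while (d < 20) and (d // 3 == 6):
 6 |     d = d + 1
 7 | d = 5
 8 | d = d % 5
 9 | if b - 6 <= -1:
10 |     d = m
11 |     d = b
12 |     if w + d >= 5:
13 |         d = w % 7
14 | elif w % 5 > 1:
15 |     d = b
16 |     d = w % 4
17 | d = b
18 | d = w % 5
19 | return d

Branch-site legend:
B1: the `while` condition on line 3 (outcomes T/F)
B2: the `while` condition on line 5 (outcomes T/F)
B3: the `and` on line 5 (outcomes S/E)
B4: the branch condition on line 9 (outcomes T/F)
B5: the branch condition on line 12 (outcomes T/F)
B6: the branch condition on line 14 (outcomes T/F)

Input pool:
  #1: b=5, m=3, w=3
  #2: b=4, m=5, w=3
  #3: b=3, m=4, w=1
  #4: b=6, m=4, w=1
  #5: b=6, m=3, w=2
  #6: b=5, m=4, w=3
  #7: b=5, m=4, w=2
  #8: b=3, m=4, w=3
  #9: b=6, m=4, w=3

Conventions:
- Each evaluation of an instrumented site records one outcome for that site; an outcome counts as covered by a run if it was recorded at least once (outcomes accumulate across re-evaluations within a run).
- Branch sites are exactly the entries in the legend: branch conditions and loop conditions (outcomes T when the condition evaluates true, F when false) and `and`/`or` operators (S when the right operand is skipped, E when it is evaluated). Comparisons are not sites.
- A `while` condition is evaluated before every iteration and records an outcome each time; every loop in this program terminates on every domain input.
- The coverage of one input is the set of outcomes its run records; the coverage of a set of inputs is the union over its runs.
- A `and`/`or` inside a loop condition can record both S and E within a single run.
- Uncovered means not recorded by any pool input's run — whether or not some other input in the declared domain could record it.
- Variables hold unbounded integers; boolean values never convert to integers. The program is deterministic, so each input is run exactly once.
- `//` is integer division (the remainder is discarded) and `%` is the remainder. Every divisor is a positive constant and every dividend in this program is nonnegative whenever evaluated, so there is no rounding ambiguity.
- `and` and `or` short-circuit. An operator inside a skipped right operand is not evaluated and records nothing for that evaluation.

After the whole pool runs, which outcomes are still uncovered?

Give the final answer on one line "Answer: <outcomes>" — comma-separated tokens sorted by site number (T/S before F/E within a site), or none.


input #1, b=5, m=3, w=3: events B1->T, B1->T, B1->T, B1->T, B1->F, B3->E, B2->T, B3->E, B2->T, B3->S, B2->F, B4->T, B5->T; outcomes B1=T, B1=F, B2=T, B2=F, B3=S, B3=E, B4=T, B5=T
input #2, b=4, m=5, w=3: events B1->T, B1->T, B1->T, B1->T, B1->F, B3->E, B2->T, B3->E, B2->T, B3->S, B2->F, B4->T, B5->T; outcomes B1=T, B1=F, B2=T, B2=F, B3=S, B3=E, B4=T, B5=T
input #3, b=3, m=4, w=1: events B1->T, B1->T, B1->T, B1->T, B1->T, B1->F, B3->E, B2->F, B4->T, B5->F; outcomes B1=T, B1=F, B2=F, B3=E, B4=T, B5=F
input #4, b=6, m=4, w=1: events B1->T, B1->T, B1->T, B1->T, B1->T, B1->F, B3->E, B2->F, B4->F, B6->F; outcomes B1=T, B1=F, B2=F, B3=E, B4=F, B6=F
input #5, b=6, m=3, w=2: events B1->T, B1->T, B1->T, B1->T, B1->T, B1->F, B3->E, B2->T, B3->S, B2->F, B4->F, B6->T; outcomes B1=T, B1=F, B2=T, B2=F, B3=S, B3=E, B4=F, B6=T
input #6, b=5, m=4, w=3: events B1->T, B1->T, B1->T, B1->T, B1->F, B3->E, B2->T, B3->E, B2->T, B3->S, B2->F, B4->T, B5->T; outcomes B1=T, B1=F, B2=T, B2=F, B3=S, B3=E, B4=T, B5=T
input #7, b=5, m=4, w=2: events B1->T, B1->T, B1->T, B1->T, B1->T, B1->F, B3->E, B2->T, B3->S, B2->F, B4->T, B5->T; outcomes B1=T, B1=F, B2=T, B2=F, B3=S, B3=E, B4=T, B5=T
input #8, b=3, m=4, w=3: events B1->T, B1->T, B1->T, B1->T, B1->F, B3->E, B2->T, B3->E, B2->T, B3->S, B2->F, B4->T, B5->T; outcomes B1=T, B1=F, B2=T, B2=F, B3=S, B3=E, B4=T, B5=T
input #9, b=6, m=4, w=3: events B1->T, B1->T, B1->T, B1->T, B1->F, B3->E, B2->T, B3->E, B2->T, B3->S, B2->F, B4->F, B6->T; outcomes B1=T, B1=F, B2=T, B2=F, B3=S, B3=E, B4=F, B6=T
union over the pool: B1=T, B1=F, B2=T, B2=F, B3=S, B3=E, B4=T, B4=F, B5=T, B5=F, B6=T, B6=F
uncovered (0 of 12): none
Answer: none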